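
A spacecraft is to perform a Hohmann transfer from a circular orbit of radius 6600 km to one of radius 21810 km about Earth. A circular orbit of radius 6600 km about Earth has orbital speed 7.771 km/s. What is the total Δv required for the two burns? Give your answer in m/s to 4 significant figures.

Δv = 3219 m/s

From the circular-orbit relation v² = μ/r at r = 6600 km: μ = v²r = (7.771)² × 6600 = 3.98564×10^5 km³/s².
The Hohmann ellipse has a_t = (r₁ + r₂)/2 = 14205 km.
Circular speed at r₁: v₁ = √(μ/r₁) = √(3.98564×10^5/6600) = 7.771 km/s.
Transfer-orbit speed at r₁ (vis-viva): v_p = √[μ(2/r₁ − 1/a_t)] = 9.629 km/s.
First burn Δv₁ = |v_p − v₁| = 1.858 km/s.
Circular speed at r₂: v₂ = √(μ/r₂) = 4.275 km/s.
Transfer-orbit speed at r₂: v_a = √[μ(2/r₂ − 1/a_t)] = 2.914 km/s.
Second burn Δv₂ = |v₂ − v_a| = 1.361 km/s.
Total Δv = Δv₁ + Δv₂ = 3.219 km/s.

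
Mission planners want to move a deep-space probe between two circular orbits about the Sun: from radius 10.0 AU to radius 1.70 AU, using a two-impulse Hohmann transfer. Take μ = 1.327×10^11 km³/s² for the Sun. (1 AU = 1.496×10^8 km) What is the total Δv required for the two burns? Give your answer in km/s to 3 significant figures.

In km: r₁ = 10.0 × 1.496×10^8 = 1.496×10^9 km; r₂ = 1.70 × 1.496×10^8 = 2.5432×10^8 km.
Transfer-ellipse semi-major axis a_t = (r₁ + r₂)/2 = (1.496×10^9 + 2.5432×10^8)/2 = 8.7516×10^8 km.
At r₁ the circular-orbit speed is v₁ = √(μ/r₁) = 9.418 km/s.
On the transfer ellipse at r₁, vis-viva equation gives v_a = √[μ(2/r₁ − 1/a_t)] = 5.077 km/s.
First burn Δv₁ = |v_a − v₁| = 4.341 km/s.
Circular speed at r₂: v₂ = √(μ/r₂) = 22.8426 km/s.
Transfer-orbit speed at r₂: v_p = √[μ(2/r₂ − 1/a_t)] = 29.8653 km/s.
Second burn Δv₂ = |v₂ − v_p| = 7.023 km/s.
Total Δv = Δv₁ + Δv₂ = 11.36 km/s.

Δv = 11.4 km/s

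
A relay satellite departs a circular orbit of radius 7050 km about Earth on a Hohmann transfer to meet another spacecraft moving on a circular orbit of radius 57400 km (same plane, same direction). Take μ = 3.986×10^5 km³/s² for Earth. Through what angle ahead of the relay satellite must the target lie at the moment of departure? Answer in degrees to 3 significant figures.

φ = 104°

Transfer-ellipse semi-major axis a_t = (r₁ + r₂)/2 = (7050 + 57400)/2 = 32225 km.
Transfer time t = π√(a_t³/μ) = 28785 s.
The target's mean motion on its circular orbit is ω₂ = √(μ/r₂³) = 4.5909×10^-5 rad/s.
Angle swept by the target during transfer: ω₂·t = 1.3215 rad = 75.72°.
The relay satellite traverses 180° on the transfer ellipse, so the target must lead by 180° − 75.72° = 104°.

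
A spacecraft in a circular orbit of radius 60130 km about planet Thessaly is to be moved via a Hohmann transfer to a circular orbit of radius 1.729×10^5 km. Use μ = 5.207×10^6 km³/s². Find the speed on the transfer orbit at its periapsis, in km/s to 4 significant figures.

v = 11.34 km/s

The Hohmann ellipse has a_t = (r₁ + r₂)/2 = 1.16515×10^5 km.
The periapsis of the transfer ellipse is at r = 60130 km.
Applying v² = μ(2/r − 1/a_t): v = 11.34 km/s.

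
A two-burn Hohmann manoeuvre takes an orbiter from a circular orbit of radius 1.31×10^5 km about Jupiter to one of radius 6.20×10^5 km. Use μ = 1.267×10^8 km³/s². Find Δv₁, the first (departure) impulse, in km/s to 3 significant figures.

Δv₁ = 8.86 km/s

Semi-major axis of the transfer orbit: a_t = (1.310×10^5 + 6.200×10^5)/2 = 3.755×10^5 km.
On the circular orbit at r = 1.310×10^5 km, v_c = √(μ/r) = 31.0994 km/s.
Vis-viva on the transfer ellipse at r = 1.310×10^5 km gives v_t = √[μ(2/r − 1/a_t)] = 39.9617 km/s.
Δv₁ = |v_t − v_c| = |39.9617 − 31.0994| = 8.862 km/s.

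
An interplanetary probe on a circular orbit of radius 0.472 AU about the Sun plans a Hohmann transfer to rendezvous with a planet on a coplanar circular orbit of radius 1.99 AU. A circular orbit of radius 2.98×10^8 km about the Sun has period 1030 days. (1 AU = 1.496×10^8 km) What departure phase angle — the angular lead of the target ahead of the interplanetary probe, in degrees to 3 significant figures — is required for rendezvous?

φ = 92.4°

From Kepler's third law T² = 4π²r³/μ at r = 2.98×10^8 km, T = 1030 days = 1030 × 86400 s = 8.8992×10^7 s: μ = 4π²r³/T² = 1.31919×10^11 km³/s².
In km: r₁ = 0.472 × 1.496×10^8 = 7.06112×10^7 km; r₂ = 1.99 × 1.496×10^8 = 2.97704×10^8 km.
Transfer-ellipse semi-major axis a_t = (r₁ + r₂)/2 = (7.06112×10^7 + 2.97704×10^8)/2 = 1.841576×10^8 km.
The half-period of the transfer ellipse is t = π√(a_t³/μ) = 2.16163×10^7 s.
Target angular speed ω₂ = √(μ/r₂³) = 7.07093×10^-8 rad/s.
Angle swept by the target during transfer: ω₂·t = 1.52847 rad = 87.57°.
The interplanetary probe traverses 180° on the transfer ellipse, so the target must lead by 180° − 87.57° = 92.4°.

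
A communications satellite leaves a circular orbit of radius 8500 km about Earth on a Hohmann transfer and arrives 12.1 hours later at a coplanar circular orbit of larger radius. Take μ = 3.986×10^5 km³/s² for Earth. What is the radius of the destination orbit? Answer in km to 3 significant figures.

Transfer time t = 12.1 hours = 43560 s, and t = π√(a_t³/μ).
So a_t = (μ t²/π²)^(1/3) = (3.986×10^5 × (43560)² / π²)^(1/3) = 42475.4 km.
Since a_t = (r₁ + r₂)/2, r₂ = 2a_t − r₁ = 2×42475.4 − 8500 = 76450.8 km.

r₂ = 76500 km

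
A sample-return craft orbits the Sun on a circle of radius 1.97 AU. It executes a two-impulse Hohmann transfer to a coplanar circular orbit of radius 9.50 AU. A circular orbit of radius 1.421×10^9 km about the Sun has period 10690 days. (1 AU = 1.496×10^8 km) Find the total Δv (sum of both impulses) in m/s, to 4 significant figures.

Δv = 10090 m/s

From Kepler's third law T² = 4π²r³/μ at r = 1.421×10^9 km, T = 10690 days = 10690 × 86400 s = 9.23616×10^8 s: μ = 4π²r³/T² = 1.32788×10^11 km³/s².
In km: r₁ = 1.97 × 1.496×10^8 = 2.94712×10^8 km; r₂ = 9.50 × 1.496×10^8 = 1.4212×10^9 km.
Semi-major axis of the transfer orbit: a_t = (2.94712×10^8 + 1.4212×10^9)/2 = 8.57956×10^8 km.
Circular speed at r₁: v₁ = √(μ/r₁) = √(1.32788×10^11/2.94712×10^8) = 21.227 km/s.
On the transfer ellipse at r₁, vis-viva gives v_p = √[μ(2/r₁ − 1/a_t)] = 27.320 km/s.
First burn Δv₁ = |v_p − v₁| = 6.093 km/s.
At r₂, v₂ = √(μ/r₂) = 9.666 km/s.
Transfer-orbit speed at r₂: v_a = √[μ(2/r₂ − 1/a_t)] = 5.665 km/s.
Second burn Δv₂ = |v₂ − v_a| = 4.001 km/s.
Total Δv = Δv₁ + Δv₂ = 10.09 km/s.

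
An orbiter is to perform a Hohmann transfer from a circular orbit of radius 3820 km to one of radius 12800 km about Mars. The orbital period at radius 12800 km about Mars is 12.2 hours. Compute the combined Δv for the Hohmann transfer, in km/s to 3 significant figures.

From Kepler's third law T² = 4π²r³/μ at r = 12800 km, T = 12.2 hours = 12.2 × 3600 s = 43920 s: μ = 4π²r³/T² = 42920.5 km³/s².
Semi-major axis of the transfer orbit: a_t = (3820 + 12800)/2 = 8310 km.
At r₁ the circular-orbit speed is v₁ = √(μ/r₁) = 3.3520 km/s.
On the transfer ellipse at r₁, v² = μ(2/r − 1/a) gives v_p = √[μ(2/r₁ − 1/a_t)] = 4.1601 km/s.
First burn Δv₁ = |v_p − v₁| = 0.8081 km/s.
Circular speed at r₂: v₂ = √(μ/r₂) = 1.83117 km/s.
Transfer-orbit speed at r₂: v_a = √[μ(2/r₂ − 1/a_t)] = 1.24153 km/s.
Second burn Δv₂ = |v₂ − v_a| = 0.5896 km/s.
Δv = Δv₁ + Δv₂ = 0.8081 + 0.5896 = 1.398 km/s.

Δv = 1.40 km/s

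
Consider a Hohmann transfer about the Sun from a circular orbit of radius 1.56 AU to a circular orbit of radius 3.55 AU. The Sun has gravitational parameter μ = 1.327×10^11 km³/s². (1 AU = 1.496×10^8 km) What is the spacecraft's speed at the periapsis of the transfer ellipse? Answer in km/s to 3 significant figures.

In km: r₁ = 1.56 × 1.496×10^8 = 2.33376×10^8 km; r₂ = 3.55 × 1.496×10^8 = 5.3108×10^8 km.
Semi-major axis of the transfer orbit: a_t = (2.33376×10^8 + 5.3108×10^8)/2 = 3.82228×10^8 km.
At periapsis, r = 2.33376×10^8 km.
Applying v² = μ(2/r − 1/a_t): v = 28.11 km/s.

v = 28.1 km/s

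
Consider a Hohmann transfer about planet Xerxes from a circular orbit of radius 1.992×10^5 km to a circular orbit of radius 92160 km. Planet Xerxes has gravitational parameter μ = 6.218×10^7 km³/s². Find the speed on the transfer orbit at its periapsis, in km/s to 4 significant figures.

v = 30.37 km/s

Semi-major axis of the transfer orbit: a_t = (1.992×10^5 + 92160)/2 = 1.4568×10^5 km.
The periapsis of the transfer ellipse is at r = 92160 km.
From the vis-viva equation, v = √[μ(2/r − 1/a_t)] = 30.37 km/s.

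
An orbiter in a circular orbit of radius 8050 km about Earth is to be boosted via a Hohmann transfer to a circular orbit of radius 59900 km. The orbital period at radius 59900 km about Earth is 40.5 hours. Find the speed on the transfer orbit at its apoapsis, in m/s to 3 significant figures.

From Kepler's third law T² = 4π²r³/μ at r = 59900 km, T = 40.5 hours = 40.5 × 3600 s = 1.458×10^5 s: μ = 4π²r³/T² = 3.99140×10^5 km³/s².
The Hohmann ellipse has a_t = (r₁ + r₂)/2 = 33975 km.
At apoapsis, r = 59900 km.
Vis-viva: v = √[μ(2/r − 1/a_t)] = √[3.99140×10^5 × (2/59900 − 1/33975)] = 1.257 km/s.

v = 1260 m/s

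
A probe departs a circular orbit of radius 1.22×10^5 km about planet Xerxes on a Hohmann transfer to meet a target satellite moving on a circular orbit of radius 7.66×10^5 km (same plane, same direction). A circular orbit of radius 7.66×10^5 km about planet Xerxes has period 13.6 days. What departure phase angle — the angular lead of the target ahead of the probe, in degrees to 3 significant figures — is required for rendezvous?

From Kepler's third law T² = 4π²r³/μ at r = 7.66×10^5 km, T = 13.6 days = 13.6 × 86400 s = 1.17504×10^6 s: μ = 4π²r³/T² = 1.28511×10^7 km³/s².
Semi-major axis of the transfer orbit: a_t = (1.220×10^5 + 7.660×10^5)/2 = 4.440×10^5 km.
The half-period of the transfer ellipse is t = π√(a_t³/μ) = 2.5927×10^5 s.
Target angular speed ω₂ = √(μ/r₂³) = 5.3472×10^-6 rad/s.
Angle swept by the target during transfer: ω₂·t = 1.3864 rad = 79.43°.
The probe traverses 180° on the transfer ellipse, so the target must lead by 180° − 79.43° = 101°.

φ = 101°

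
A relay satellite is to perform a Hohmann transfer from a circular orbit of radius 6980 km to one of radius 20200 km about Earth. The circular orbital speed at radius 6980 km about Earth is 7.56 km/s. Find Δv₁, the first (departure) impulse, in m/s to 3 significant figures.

Δv₁ = 1660 m/s

From the circular-orbit relation v² = μ/r at r = 6980 km: μ = v²r = (7.56)² × 6980 = 3.98932×10^5 km³/s².
Semi-major axis of the transfer orbit: a_t = (6980 + 20200)/2 = 13590 km.
Circular speed at r = 6980 km: v_c = √(μ/r) = 7.560 km/s.
Transfer-orbit speed at the same r (vis-viva, a = a_t): v_t = √[μ(2/r − 1/a_t)] = 9.217 km/s.
Δv₁ = |v_t − v_c| = |9.217 − 7.560| = 1.657 km/s.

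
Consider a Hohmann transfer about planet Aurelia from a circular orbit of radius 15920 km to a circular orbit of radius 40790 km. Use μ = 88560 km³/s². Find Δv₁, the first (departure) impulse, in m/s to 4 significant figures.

Δv₁ = 470.3 m/s

The Hohmann ellipse has a_t = (r₁ + r₂)/2 = 28355 km.
On the circular orbit at r = 15920 km, v_c = √(μ/r) = 2.35856 km/s.
Transfer-orbit speed at the same r (vis-viva, a = a_t): v_t = √[μ(2/r − 1/a_t)] = 2.82885 km/s.
Δv₁ = |v_t − v_c| = |2.82885 − 2.35856| = 0.4703 km/s.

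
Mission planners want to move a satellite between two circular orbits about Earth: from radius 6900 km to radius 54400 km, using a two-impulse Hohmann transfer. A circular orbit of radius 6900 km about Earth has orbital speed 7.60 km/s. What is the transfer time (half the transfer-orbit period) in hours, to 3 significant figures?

From the circular-orbit relation v² = μ/r at r = 6900 km: μ = v²r = (7.60)² × 6900 = 3.98544×10^5 km³/s².
The Hohmann ellipse has a_t = (r₁ + r₂)/2 = 30650 km.
By Kepler's third law the transfer-orbit period is T = 2π√(a_t³/μ), so t = T/2 = 26700 s.
Converting: 26700 s ÷ 3600 s/hour = 7.42 hours.

t = 7.42 hours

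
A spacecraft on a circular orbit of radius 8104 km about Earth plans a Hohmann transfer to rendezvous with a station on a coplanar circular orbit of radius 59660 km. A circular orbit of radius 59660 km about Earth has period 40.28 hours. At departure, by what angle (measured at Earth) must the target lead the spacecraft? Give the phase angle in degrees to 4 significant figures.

φ = 103.0°

From Kepler's third law T² = 4π²r³/μ at r = 59660 km, T = 40.28 hours = 40.28 × 3600 s = 1.45008×10^5 s: μ = 4π²r³/T² = 3.98681×10^5 km³/s².
Transfer-ellipse semi-major axis a_t = (r₁ + r₂)/2 = (8104 + 59660)/2 = 33882 km.
Transfer time t = π√(a_t³/μ) = 31031 s.
Target angular speed ω₂ = √(μ/r₂³) = 4.3330×10^-5 rad/s.
Angle swept by the target during transfer: ω₂·t = 1.3446 rad = 77.04°.
Arrival is 180° from departure on the ellipse, so φ = 180° − 77.04° = 103.0°.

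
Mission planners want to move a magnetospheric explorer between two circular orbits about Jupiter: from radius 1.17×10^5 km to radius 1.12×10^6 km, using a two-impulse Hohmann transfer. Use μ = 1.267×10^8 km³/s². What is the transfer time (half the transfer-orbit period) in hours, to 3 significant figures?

Semi-major axis of the transfer orbit: a_t = (1.170×10^5 + 1.120×10^6)/2 = 6.185×10^5 km.
Half the transfer-orbit period gives t = π√(a_t³/μ) = 1.358×10^5 s.
Converting: 1.358×10^5 s ÷ 3600 s/hour = 37.7 hours.

t = 37.7 hours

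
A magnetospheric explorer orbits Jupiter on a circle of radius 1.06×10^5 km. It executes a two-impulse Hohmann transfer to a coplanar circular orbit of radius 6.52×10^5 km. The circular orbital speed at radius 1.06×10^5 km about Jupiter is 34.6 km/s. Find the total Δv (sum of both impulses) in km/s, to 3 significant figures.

From the circular-orbit relation v² = μ/r at r = 1.06×10^5 km: μ = v²r = (34.6)² × 1.06×10^5 = 1.26899×10^8 km³/s².
The Hohmann ellipse has a_t = (r₁ + r₂)/2 = 3.790×10^5 km.
Circular speed at r₁: v₁ = √(μ/r₁) = √(1.26899×10^8/1.060×10^5) = 34.60 km/s.
On the transfer ellipse at r₁, v² = μ(2/r − 1/a) gives v_p = √[μ(2/r₁ − 1/a_t)] = 45.38 km/s.
First burn Δv₁ = |v_p − v₁| = 10.78 km/s.
At r₂, v₂ = √(μ/r₂) = 13.951 km/s.
Transfer-orbit speed at r₂: v_a = √[μ(2/r₂ − 1/a_t)] = 7.3780 km/s.
Second burn Δv₂ = |v₂ − v_a| = 6.573 km/s.
Total Δv = Δv₁ + Δv₂ = 17.35 km/s.

Δv = 17.4 km/s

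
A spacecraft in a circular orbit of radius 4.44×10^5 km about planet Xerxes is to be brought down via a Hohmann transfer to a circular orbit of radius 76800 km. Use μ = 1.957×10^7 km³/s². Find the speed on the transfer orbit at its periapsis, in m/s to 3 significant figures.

v = 20800 m/s

Semi-major axis of the transfer orbit: a_t = (4.440×10^5 + 76800)/2 = 2.604×10^5 km.
The periapsis of the transfer ellipse is at r = 76800 km.
From the vis-viva equation, v = √[μ(2/r − 1/a_t)] = 20.84 km/s.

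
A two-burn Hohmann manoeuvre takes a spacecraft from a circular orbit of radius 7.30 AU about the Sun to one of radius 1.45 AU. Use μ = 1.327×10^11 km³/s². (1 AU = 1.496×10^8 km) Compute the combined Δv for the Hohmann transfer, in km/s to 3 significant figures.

Δv = 11.9 km/s

In km: r₁ = 7.30 × 1.496×10^8 = 1.09208×10^9 km; r₂ = 1.45 × 1.496×10^8 = 2.1692×10^8 km.
The Hohmann ellipse has a_t = (r₁ + r₂)/2 = 6.545×10^8 km.
At r₁ the circular-orbit speed is v₁ = √(μ/r₁) = 11.023 km/s.
Transfer-orbit speed at r₁ (v² = μ(2/r − 1/a)): v_a = √[μ(2/r₁ − 1/a_t)] = 6.3460 km/s.
First burn Δv₁ = |v_a − v₁| = 4.677 km/s.
At r₂, v₂ = √(μ/r₂) = 24.7335 km/s.
Transfer-orbit speed at r₂: v_p = √[μ(2/r₂ − 1/a_t)] = 31.9491 km/s.
Second burn Δv₂ = |v₂ − v_p| = 7.216 km/s.
Total Δv = Δv₁ + Δv₂ = 11.89 km/s.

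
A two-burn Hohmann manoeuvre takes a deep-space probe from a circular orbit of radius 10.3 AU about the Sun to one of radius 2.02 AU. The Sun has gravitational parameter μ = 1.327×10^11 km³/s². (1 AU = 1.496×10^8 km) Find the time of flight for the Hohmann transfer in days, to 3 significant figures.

In km: r₁ = 10.3 × 1.496×10^8 = 1.54088×10^9 km; r₂ = 2.02 × 1.496×10^8 = 3.02192×10^8 km.
The Hohmann ellipse has a_t = (r₁ + r₂)/2 = 9.21536×10^8 km.
Half the transfer-orbit period gives t = π√(a_t³/μ) = 2.413×10^8 s.
Converting: 2.413×10^8 s ÷ 86400 s/day = 2790 days.

t = 2790 days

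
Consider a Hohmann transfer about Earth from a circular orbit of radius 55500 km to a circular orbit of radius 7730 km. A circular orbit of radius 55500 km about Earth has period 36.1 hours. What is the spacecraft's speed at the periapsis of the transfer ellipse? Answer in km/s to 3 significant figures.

From Kepler's third law T² = 4π²r³/μ at r = 55500 km, T = 36.1 hours = 36.1 × 3600 s = 1.2996×10^5 s: μ = 4π²r³/T² = 3.99594×10^5 km³/s².
The Hohmann ellipse has a_t = (r₁ + r₂)/2 = 31615 km.
The periapsis of the transfer ellipse is at r = 7730 km.
From the vis-viva equation, v = √[μ(2/r − 1/a_t)] = 9.526 km/s.

v = 9.53 km/s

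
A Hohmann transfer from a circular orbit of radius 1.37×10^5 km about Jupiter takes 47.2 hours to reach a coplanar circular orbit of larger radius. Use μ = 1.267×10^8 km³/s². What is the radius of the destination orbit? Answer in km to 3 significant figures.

r₂ = 1.30×10^6 km

Transfer time t = 47.2 hours = 1.6992×10^5 s, and t = π√(a_t³/μ).
So a_t = (μ t²/π²)^(1/3) = (1.267×10^8 × (1.6992×10^5)² / π²)^(1/3) = 7.1833×10^5 km.
Since a_t = (r₁ + r₂)/2, r₂ = 2a_t − r₁ = 2×7.1833×10^5 − 1.370×10^5 = 1.29966×10^6 km.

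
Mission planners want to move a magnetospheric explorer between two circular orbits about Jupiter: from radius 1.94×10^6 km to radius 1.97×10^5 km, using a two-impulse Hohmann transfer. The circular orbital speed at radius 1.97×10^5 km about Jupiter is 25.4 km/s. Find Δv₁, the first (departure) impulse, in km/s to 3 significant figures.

Δv₁ = 4.62 km/s

From the circular-orbit relation v² = μ/r at r = 1.97×10^5 km: μ = v²r = (25.4)² × 1.97×10^5 = 1.27097×10^8 km³/s².
Transfer-ellipse semi-major axis a_t = (r₁ + r₂)/2 = (1.940×10^6 + 1.970×10^5)/2 = 1.0685×10^6 km.
On the circular orbit at r = 1.940×10^6 km, v_c = √(μ/r) = 8.094 km/s.
Transfer-orbit speed at the same r (vis-viva, a = a_t): v_t = √[μ(2/r − 1/a_t)] = 3.475 km/s.
Δv₁ = |v_t − v_c| = |3.475 − 8.094| = 4.619 km/s.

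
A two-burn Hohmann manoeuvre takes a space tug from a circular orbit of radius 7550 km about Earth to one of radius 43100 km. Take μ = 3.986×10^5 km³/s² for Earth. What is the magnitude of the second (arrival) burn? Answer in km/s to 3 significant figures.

Δv₂ = 1.38 km/s

The Hohmann ellipse has a_t = (r₁ + r₂)/2 = 25325 km.
Circular speed at r = 43100 km: v_c = √(μ/r) = 3.041 km/s.
Vis-viva on the transfer ellipse at r = 43100 km gives v_t = √[μ(2/r − 1/a_t)] = 1.660 km/s.
Δv₂ = |v_t − v_c| = |1.660 − 3.041| = 1.381 km/s.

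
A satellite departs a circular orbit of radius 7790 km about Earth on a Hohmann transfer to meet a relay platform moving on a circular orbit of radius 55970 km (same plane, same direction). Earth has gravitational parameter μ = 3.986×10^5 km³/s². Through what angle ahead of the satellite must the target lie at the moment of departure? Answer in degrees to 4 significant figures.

φ = 102.6°

Semi-major axis of the transfer orbit: a_t = (7790 + 55970)/2 = 31880 km.
The half-period of the transfer ellipse is t = π√(a_t³/μ) = 28324 s.
Target angular speed ω₂ = √(μ/r₂³) = 4.7680×10^-5 rad/s.
Angle swept by the target during transfer: ω₂·t = 1.3505 rad = 77.38°.
Arrival is 180° from departure on the ellipse, so φ = 180° − 77.38° = 102.6°.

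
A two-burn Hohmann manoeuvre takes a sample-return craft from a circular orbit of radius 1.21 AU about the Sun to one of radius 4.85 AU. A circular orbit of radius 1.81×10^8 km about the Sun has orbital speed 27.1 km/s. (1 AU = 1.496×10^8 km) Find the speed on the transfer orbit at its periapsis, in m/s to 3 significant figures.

From the circular-orbit relation v² = μ/r at r = 1.81×10^8 km: μ = v²r = (27.1)² × 1.81×10^8 = 1.32928×10^11 km³/s².
In km: r₁ = 1.21 × 1.496×10^8 = 1.81016×10^8 km; r₂ = 4.85 × 1.496×10^8 = 7.2556×10^8 km.
The Hohmann ellipse has a_t = (r₁ + r₂)/2 = 4.53288×10^8 km.
At periapsis, r = 1.81016×10^8 km.
From the vis-viva equation, v = √[μ(2/r − 1/a_t)] = 34.28 km/s.

v = 34300 m/s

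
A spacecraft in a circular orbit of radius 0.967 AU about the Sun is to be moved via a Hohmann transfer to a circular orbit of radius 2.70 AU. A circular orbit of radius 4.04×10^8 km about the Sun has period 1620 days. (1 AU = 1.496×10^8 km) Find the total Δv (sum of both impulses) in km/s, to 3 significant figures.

From Kepler's third law T² = 4π²r³/μ at r = 4.04×10^8 km, T = 1620 days = 1620 × 86400 s = 1.39968×10^8 s: μ = 4π²r³/T² = 1.32876×10^11 km³/s².
In km: r₁ = 0.967 × 1.496×10^8 = 1.446632×10^8 km; r₂ = 2.70 × 1.496×10^8 = 4.0392×10^8 km.
Semi-major axis of the transfer orbit: a_t = (1.446632×10^8 + 4.0392×10^8)/2 = 2.742916×10^8 km.
Circular speed at r₁: v₁ = √(μ/r₁) = √(1.32876×10^11/1.446632×10^8) = 30.307 km/s.
Transfer-orbit speed at r₁ (v² = μ(2/r − 1/a)): v_p = √[μ(2/r₁ − 1/a_t)] = 36.778 km/s.
First burn Δv₁ = |v_p − v₁| = 6.471 km/s.
At r₂, v₂ = √(μ/r₂) = 18.13742 km/s.
Transfer-orbit speed at r₂: v_a = √[μ(2/r₂ − 1/a_t)] = 13.17189 km/s.
Second burn Δv₂ = |v₂ − v_a| = 4.966 km/s.
Δv = Δv₁ + Δv₂ = 6.471 + 4.966 = 11.44 km/s.

Δv = 11.4 km/s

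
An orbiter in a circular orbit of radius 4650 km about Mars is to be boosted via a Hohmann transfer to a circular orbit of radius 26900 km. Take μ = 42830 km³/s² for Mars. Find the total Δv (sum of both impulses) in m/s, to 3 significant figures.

Δv = 1500 m/s

The Hohmann ellipse has a_t = (r₁ + r₂)/2 = 15775 km.
At r₁ the circular-orbit speed is v₁ = √(μ/r₁) = 3.0349 km/s.
On the transfer ellipse at r₁, vis-viva equation gives v_p = √[μ(2/r₁ − 1/a_t)] = 3.9631 km/s.
First burn Δv₁ = |v_p − v₁| = 0.9282 km/s.
Circular speed at r₂: v₂ = √(μ/r₂) = 1.2618 km/s.
Transfer-orbit speed at r₂: v_a = √[μ(2/r₂ − 1/a_t)] = 0.68508 km/s.
Second burn Δv₂ = |v₂ − v_a| = 0.5767 km/s.
Δv = Δv₁ + Δv₂ = 0.9282 + 0.5767 = 1.505 km/s.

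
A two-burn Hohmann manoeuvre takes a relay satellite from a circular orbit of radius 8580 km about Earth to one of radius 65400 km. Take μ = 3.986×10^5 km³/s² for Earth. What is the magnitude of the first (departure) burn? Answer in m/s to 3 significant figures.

Semi-major axis of the transfer orbit: a_t = (8580 + 65400)/2 = 36990 km.
On the circular orbit at r = 8580 km, v_c = √(μ/r) = 6.816 km/s.
Transfer-orbit speed at the same r (vis-viva, a = a_t): v_t = √[μ(2/r − 1/a_t)] = 9.063 km/s.
Δv₁ = |v_t − v_c| = |9.063 − 6.816| = 2.247 km/s.

Δv₁ = 2250 m/s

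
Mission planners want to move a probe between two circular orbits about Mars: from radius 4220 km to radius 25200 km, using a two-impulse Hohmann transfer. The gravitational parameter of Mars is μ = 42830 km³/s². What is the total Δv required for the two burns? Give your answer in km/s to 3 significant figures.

The Hohmann ellipse has a_t = (r₁ + r₂)/2 = 14710 km.
At r₁ the circular-orbit speed is v₁ = √(μ/r₁) = 3.186 km/s.
On the transfer ellipse at r₁, vis-viva equation gives v_p = √[μ(2/r₁ − 1/a_t)] = 4.170 km/s.
First burn Δv₁ = |v_p − v₁| = 0.9840 km/s.
At r₂, v₂ = √(μ/r₂) = 1.3037 km/s.
Transfer-orbit speed at r₂: v_a = √[μ(2/r₂ − 1/a_t)] = 0.69827 km/s.
Second burn Δv₂ = |v₂ − v_a| = 0.6054 km/s.
Total Δv = Δv₁ + Δv₂ = 1.589 km/s.

Δv = 1.59 km/s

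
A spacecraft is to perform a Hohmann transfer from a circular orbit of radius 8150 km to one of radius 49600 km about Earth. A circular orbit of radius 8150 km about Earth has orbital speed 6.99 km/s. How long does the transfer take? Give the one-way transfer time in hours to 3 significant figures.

t = 6.79 hours

From the circular-orbit relation v² = μ/r at r = 8150 km: μ = v²r = (6.99)² × 8150 = 3.98210×10^5 km³/s².
Semi-major axis of the transfer orbit: a_t = (8150 + 49600)/2 = 28875 km.
Transfer time t = π√(a_t³/μ) = π√((28875)³ / 3.98210×10^5) = 24430 s.
Converting: 24430 s ÷ 3600 s/hour = 6.79 hours.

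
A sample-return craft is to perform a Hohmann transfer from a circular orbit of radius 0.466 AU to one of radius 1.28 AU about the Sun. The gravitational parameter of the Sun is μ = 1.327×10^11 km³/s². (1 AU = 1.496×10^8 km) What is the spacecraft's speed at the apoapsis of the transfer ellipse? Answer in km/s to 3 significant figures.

In km: r₁ = 0.466 × 1.496×10^8 = 6.97136×10^7 km; r₂ = 1.28 × 1.496×10^8 = 1.91488×10^8 km.
The Hohmann ellipse has a_t = (r₁ + r₂)/2 = 1.306008×10^8 km.
The apoapsis of the transfer ellipse is at r = 1.91488×10^8 km.
Vis-viva: v = √[μ(2/r − 1/a_t)] = √[1.327×10^11 × (2/1.91488×10^8 − 1/1.306008×10^8)] = 19.23 km/s.

v = 19.2 km/s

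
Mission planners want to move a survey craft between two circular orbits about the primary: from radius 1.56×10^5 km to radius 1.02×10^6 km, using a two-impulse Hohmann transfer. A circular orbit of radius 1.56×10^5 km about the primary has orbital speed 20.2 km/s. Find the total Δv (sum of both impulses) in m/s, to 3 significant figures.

Δv = 10200 m/s

From the circular-orbit relation v² = μ/r at r = 1.56×10^5 km: μ = v²r = (20.2)² × 1.56×10^5 = 6.36542×10^7 km³/s².
Transfer-ellipse semi-major axis a_t = (r₁ + r₂)/2 = (1.560×10^5 + 1.020×10^6)/2 = 5.880×10^5 km.
Circular speed at r₁: v₁ = √(μ/r₁) = √(6.36542×10^7/1.560×10^5) = 20.200 km/s.
Transfer-orbit speed at r₁ (v² = μ(2/r − 1/a)): v_p = √[μ(2/r₁ − 1/a_t)] = 26.605 km/s.
First burn Δv₁ = |v_p − v₁| = 6.405 km/s.
At r₂, v₂ = √(μ/r₂) = 7.900 km/s.
Transfer-orbit speed at r₂: v_a = √[μ(2/r₂ − 1/a_t)] = 4.069 km/s.
Second burn Δv₂ = |v₂ − v_a| = 3.831 km/s.
Δv = Δv₁ + Δv₂ = 6.405 + 3.831 = 10.24 km/s.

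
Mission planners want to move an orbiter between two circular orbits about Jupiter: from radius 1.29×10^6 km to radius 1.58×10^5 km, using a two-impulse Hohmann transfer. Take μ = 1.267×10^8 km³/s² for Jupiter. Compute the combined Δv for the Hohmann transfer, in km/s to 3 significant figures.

Semi-major axis of the transfer orbit: a_t = (1.290×10^6 + 1.580×10^5)/2 = 7.240×10^5 km.
At r₁ the circular-orbit speed is v₁ = √(μ/r₁) = 9.9105 km/s.
Transfer-orbit speed at r₁ (vis-viva equation): v_a = √[μ(2/r₁ − 1/a_t)] = 4.6297 km/s.
First burn Δv₁ = |v_a − v₁| = 5.281 km/s.
At r₂, v₂ = √(μ/r₂) = 28.3178 km/s.
Transfer-orbit speed at r₂: v_p = √[μ(2/r₂ − 1/a_t)] = 37.7994 km/s.
Second burn Δv₂ = |v₂ − v_p| = 9.482 km/s.
Total Δv = Δv₁ + Δv₂ = 14.76 km/s.

Δv = 14.8 km/s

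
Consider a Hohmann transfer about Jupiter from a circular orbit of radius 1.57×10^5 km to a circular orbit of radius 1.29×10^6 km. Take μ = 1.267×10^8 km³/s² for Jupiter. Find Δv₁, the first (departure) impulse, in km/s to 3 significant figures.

Semi-major axis of the transfer orbit: a_t = (1.570×10^5 + 1.290×10^6)/2 = 7.235×10^5 km.
On the circular orbit at r = 1.570×10^5 km, v_c = √(μ/r) = 28.408 km/s.
Vis-viva on the transfer ellipse at r = 1.570×10^5 km gives v_t = √[μ(2/r − 1/a_t)] = 37.933 km/s.
Δv₁ = |v_t − v_c| = |37.933 − 28.408| = 9.525 km/s.

Δv₁ = 9.52 km/s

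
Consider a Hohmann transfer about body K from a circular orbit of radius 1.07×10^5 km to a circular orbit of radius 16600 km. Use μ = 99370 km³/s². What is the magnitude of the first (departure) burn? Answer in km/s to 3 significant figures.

Semi-major axis of the transfer orbit: a_t = (1.070×10^5 + 16600)/2 = 61800 km.
On the circular orbit at r = 1.070×10^5 km, v_c = √(μ/r) = 0.9637 km/s.
Vis-viva on the transfer ellipse at r = 1.070×10^5 km gives v_t = √[μ(2/r − 1/a_t)] = 0.4995 km/s.
Δv₁ = |v_t − v_c| = |0.4995 − 0.9637| = 0.4642 km/s.

Δv₁ = 0.464 km/s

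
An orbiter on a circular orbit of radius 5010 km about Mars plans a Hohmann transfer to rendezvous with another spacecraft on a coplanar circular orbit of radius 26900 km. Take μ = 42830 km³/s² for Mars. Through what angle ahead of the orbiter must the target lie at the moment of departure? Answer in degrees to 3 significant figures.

Semi-major axis of the transfer orbit: a_t = (5010 + 26900)/2 = 15955 km.
The half-period of the transfer ellipse is t = π√(a_t³/μ) = 30590 s.
Target angular speed ω₂ = √(μ/r₂³) = 4.691×10^-5 rad/s.
Angle swept by the target during transfer: ω₂·t = 1.435 rad = 82.22°.
The orbiter traverses 180° on the transfer ellipse, so the target must lead by 180° − 82.22° = 97.8°.

φ = 97.8°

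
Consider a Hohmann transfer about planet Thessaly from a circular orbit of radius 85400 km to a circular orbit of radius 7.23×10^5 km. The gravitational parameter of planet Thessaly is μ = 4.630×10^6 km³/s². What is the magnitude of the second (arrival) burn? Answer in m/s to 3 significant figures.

Semi-major axis of the transfer orbit: a_t = (85400 + 7.230×10^5)/2 = 4.042×10^5 km.
Circular speed at r = 7.230×10^5 km: v_c = √(μ/r) = 2.5306 km/s.
Transfer-orbit speed at the same r (vis-viva, a = a_t): v_t = √[μ(2/r − 1/a_t)] = 1.1632 km/s.
Δv₂ = |v_t − v_c| = |1.1632 − 2.5306| = 1.367 km/s.

Δv₂ = 1370 m/s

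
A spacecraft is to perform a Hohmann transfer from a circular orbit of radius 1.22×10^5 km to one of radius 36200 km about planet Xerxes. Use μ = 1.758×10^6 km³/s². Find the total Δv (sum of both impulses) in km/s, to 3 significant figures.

Δv = 2.91 km/s

The Hohmann ellipse has a_t = (r₁ + r₂)/2 = 79100 km.
Circular speed at r₁: v₁ = √(μ/r₁) = √(1.758×10^6/1.220×10^5) = 3.796 km/s.
On the transfer ellipse at r₁, v² = μ(2/r − 1/a) gives v_a = √[μ(2/r₁ − 1/a_t)] = 2.568 km/s.
First burn Δv₁ = |v_a − v₁| = 1.228 km/s.
At r₂, v₂ = √(μ/r₂) = 6.969 km/s.
Transfer-orbit speed at r₂: v_p = √[μ(2/r₂ − 1/a_t)] = 8.655 km/s.
Second burn Δv₂ = |v₂ − v_p| = 1.686 km/s.
Δv = Δv₁ + Δv₂ = 1.228 + 1.686 = 2.914 km/s.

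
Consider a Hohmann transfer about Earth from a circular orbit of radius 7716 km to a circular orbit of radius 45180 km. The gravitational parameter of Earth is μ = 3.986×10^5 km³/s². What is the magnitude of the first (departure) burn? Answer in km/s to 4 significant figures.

Δv₁ = 2.207 km/s

Semi-major axis of the transfer orbit: a_t = (7716 + 45180)/2 = 26448 km.
Circular speed at r = 7716 km: v_c = √(μ/r) = 7.187 km/s.
Transfer-orbit speed at the same r (vis-viva, a = a_t): v_t = √[μ(2/r − 1/a_t)] = 9.394 km/s.
Δv₁ = |v_t − v_c| = |9.394 − 7.187| = 2.207 km/s.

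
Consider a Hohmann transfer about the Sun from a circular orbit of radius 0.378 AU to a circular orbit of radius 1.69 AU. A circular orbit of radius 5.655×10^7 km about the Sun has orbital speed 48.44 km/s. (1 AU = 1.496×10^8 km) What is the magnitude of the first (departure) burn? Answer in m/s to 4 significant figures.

Δv₁ = 13490 m/s

From the circular-orbit relation v² = μ/r at r = 5.655×10^7 km: μ = v²r = (48.44)² × 5.655×10^7 = 1.32691×10^11 km³/s².
In km: r₁ = 0.378 × 1.496×10^8 = 5.65488×10^7 km; r₂ = 1.69 × 1.496×10^8 = 2.52824×10^8 km.
Semi-major axis of the transfer orbit: a_t = (5.65488×10^7 + 2.52824×10^8)/2 = 1.546864×10^8 km.
On the circular orbit at r = 5.65488×10^7 km, v_c = √(μ/r) = 48.44 km/s.
Transfer-orbit speed at the same r (vis-viva, a = a_t): v_t = √[μ(2/r − 1/a_t)] = 61.93 km/s.
Δv₁ = |v_t − v_c| = |61.93 − 48.44| = 13.49 km/s.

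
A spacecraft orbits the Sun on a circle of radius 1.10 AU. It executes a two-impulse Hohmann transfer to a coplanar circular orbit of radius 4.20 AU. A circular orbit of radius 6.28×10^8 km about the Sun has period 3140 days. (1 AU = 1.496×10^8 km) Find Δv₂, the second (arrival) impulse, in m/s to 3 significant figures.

From Kepler's third law T² = 4π²r³/μ at r = 6.28×10^8 km, T = 3140 days = 3140 × 86400 s = 2.71296×10^8 s: μ = 4π²r³/T² = 1.32847×10^11 km³/s².
In km: r₁ = 1.10 × 1.496×10^8 = 1.6456×10^8 km; r₂ = 4.20 × 1.496×10^8 = 6.2832×10^8 km.
Transfer-ellipse semi-major axis a_t = (r₁ + r₂)/2 = (1.6456×10^8 + 6.2832×10^8)/2 = 3.9644×10^8 km.
Circular speed at r = 6.2832×10^8 km: v_c = √(μ/r) = 14.54 km/s.
Vis-viva on the transfer ellipse at r = 6.2832×10^8 km gives v_t = √[μ(2/r − 1/a_t)] = 9.368 km/s.
Δv₂ = |v_t − v_c| = |9.368 − 14.54| = 5.172 km/s.

Δv₂ = 5170 m/s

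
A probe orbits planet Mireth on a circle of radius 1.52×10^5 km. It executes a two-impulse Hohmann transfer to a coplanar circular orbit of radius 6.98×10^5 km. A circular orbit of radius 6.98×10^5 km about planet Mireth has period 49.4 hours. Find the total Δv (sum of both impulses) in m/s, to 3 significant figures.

From Kepler's third law T² = 4π²r³/μ at r = 6.98×10^5 km, T = 49.4 hours = 49.4 × 3600 s = 1.7784×10^5 s: μ = 4π²r³/T² = 4.24490×10^8 km³/s².
Semi-major axis of the transfer orbit: a_t = (1.520×10^5 + 6.980×10^5)/2 = 4.250×10^5 km.
At r₁ the circular-orbit speed is v₁ = √(μ/r₁) = 52.846 km/s.
On the transfer ellipse at r₁, v² = μ(2/r − 1/a) gives v_p = √[μ(2/r₁ − 1/a_t)] = 67.724 km/s.
First burn Δv₁ = |v_p − v₁| = 14.88 km/s.
At r₂, v₂ = √(μ/r₂) = 24.661 km/s.
Transfer-orbit speed at r₂: v_a = √[μ(2/r₂ − 1/a_t)] = 14.748 km/s.
Second burn Δv₂ = |v₂ − v_a| = 9.913 km/s.
Δv = Δv₁ + Δv₂ = 14.88 + 9.913 = 24.79 km/s.

Δv = 24800 m/s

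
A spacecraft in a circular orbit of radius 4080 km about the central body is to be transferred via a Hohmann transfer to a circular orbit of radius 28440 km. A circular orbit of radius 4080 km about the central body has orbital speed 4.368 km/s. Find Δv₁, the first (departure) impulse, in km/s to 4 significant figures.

From the circular-orbit relation v² = μ/r at r = 4080 km: μ = v²r = (4.368)² × 4080 = 77844.0 km³/s².
Semi-major axis of the transfer orbit: a_t = (4080 + 28440)/2 = 16260 km.
On the circular orbit at r = 4080 km, v_c = √(μ/r) = 4.368 km/s.
Vis-viva on the transfer ellipse at r = 4080 km gives v_t = √[μ(2/r − 1/a_t)] = 5.777 km/s.
Δv₁ = |v_t − v_c| = |5.777 − 4.368| = 1.409 km/s.

Δv₁ = 1.409 km/s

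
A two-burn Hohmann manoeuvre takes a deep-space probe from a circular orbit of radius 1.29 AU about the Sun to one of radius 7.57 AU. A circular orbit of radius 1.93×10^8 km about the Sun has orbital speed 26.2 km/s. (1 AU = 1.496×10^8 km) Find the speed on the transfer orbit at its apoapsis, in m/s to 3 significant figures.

From the circular-orbit relation v² = μ/r at r = 1.93×10^8 km: μ = v²r = (26.2)² × 1.93×10^8 = 1.32483×10^11 km³/s².
In km: r₁ = 1.29 × 1.496×10^8 = 1.92984×10^8 km; r₂ = 7.57 × 1.496×10^8 = 1.132472×10^9 km.
The Hohmann ellipse has a_t = (r₁ + r₂)/2 = 6.62728×10^8 km.
The apoapsis of the transfer ellipse is at r = 1.132472×10^9 km.
Vis-viva: v = √[μ(2/r − 1/a_t)] = √[1.32483×10^11 × (2/1.132472×10^9 − 1/6.62728×10^8)] = 5.837 km/s.

v = 5840 m/s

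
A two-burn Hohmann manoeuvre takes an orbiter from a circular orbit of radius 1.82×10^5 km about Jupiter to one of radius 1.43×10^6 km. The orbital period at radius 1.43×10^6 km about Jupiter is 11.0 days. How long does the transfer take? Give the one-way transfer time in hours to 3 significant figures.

t = 55.9 hours

From Kepler's third law T² = 4π²r³/μ at r = 1.43×10^6 km, T = 11.0 days = 11.0 × 86400 s = 9.504×10^5 s: μ = 4π²r³/T² = 1.27807×10^8 km³/s².
The Hohmann ellipse has a_t = (r₁ + r₂)/2 = 8.060×10^5 km.
Half the transfer-orbit period gives t = π√(a_t³/μ) = 2.011×10^5 s.
Converting: 2.011×10^5 s ÷ 3600 s/hour = 55.9 hours.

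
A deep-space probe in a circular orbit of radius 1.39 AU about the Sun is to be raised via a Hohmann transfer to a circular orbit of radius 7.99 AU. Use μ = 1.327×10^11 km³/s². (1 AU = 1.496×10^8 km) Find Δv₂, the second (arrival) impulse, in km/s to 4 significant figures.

In km: r₁ = 1.39 × 1.496×10^8 = 2.07944×10^8 km; r₂ = 7.99 × 1.496×10^8 = 1.195304×10^9 km.
Semi-major axis of the transfer orbit: a_t = (2.07944×10^8 + 1.195304×10^9)/2 = 7.01624×10^8 km.
On the circular orbit at r = 1.195304×10^9 km, v_c = √(μ/r) = 10.536 km/s.
Transfer-orbit speed at the same r (vis-viva, a = a_t): v_t = √[μ(2/r − 1/a_t)] = 5.7361 km/s.
Δv₂ = |v_t − v_c| = |5.7361 − 10.536| = 4.800 km/s.

Δv₂ = 4.800 km/s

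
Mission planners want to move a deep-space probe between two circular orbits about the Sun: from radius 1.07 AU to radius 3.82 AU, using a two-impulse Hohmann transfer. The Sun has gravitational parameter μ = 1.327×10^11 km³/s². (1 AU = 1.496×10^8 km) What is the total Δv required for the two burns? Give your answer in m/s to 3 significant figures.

Δv = 12400 m/s

In km: r₁ = 1.07 × 1.496×10^8 = 1.60072×10^8 km; r₂ = 3.82 × 1.496×10^8 = 5.71472×10^8 km.
The Hohmann ellipse has a_t = (r₁ + r₂)/2 = 3.65772×10^8 km.
Circular speed at r₁: v₁ = √(μ/r₁) = √(1.327×10^11/1.60072×10^8) = 28.7924 km/s.
On the transfer ellipse at r₁, vis-viva gives v_p = √[μ(2/r₁ − 1/a_t)] = 35.9890 km/s.
First burn Δv₁ = |v_p − v₁| = 7.1966 km/s.
Circular speed at r₂: v₂ = √(μ/r₂) = 15.2384 km/s.
Transfer-orbit speed at r₂: v_a = √[μ(2/r₂ − 1/a_t)] = 10.0807 km/s.
Second burn Δv₂ = |v₂ − v_a| = 5.1577 km/s.
Δv = Δv₁ + Δv₂ = 7.1966 + 5.1577 = 12.35 km/s.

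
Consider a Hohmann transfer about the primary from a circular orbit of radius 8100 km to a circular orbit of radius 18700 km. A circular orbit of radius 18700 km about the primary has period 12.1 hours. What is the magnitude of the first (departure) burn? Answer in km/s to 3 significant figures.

From Kepler's third law T² = 4π²r³/μ at r = 18700 km, T = 12.1 hours = 12.1 × 3600 s = 43560 s: μ = 4π²r³/T² = 1.36053×10^5 km³/s².
The Hohmann ellipse has a_t = (r₁ + r₂)/2 = 13400 km.
Circular speed at r = 8100 km: v_c = √(μ/r) = 4.0984 km/s.
Vis-viva on the transfer ellipse at r = 8100 km gives v_t = √[μ(2/r − 1/a_t)] = 4.8415 km/s.
Δv₁ = |v_t − v_c| = |4.8415 − 4.0984| = 0.7431 km/s.

Δv₁ = 0.743 km/s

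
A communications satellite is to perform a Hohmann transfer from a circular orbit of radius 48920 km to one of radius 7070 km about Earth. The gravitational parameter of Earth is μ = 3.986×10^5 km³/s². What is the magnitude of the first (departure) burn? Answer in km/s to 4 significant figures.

Semi-major axis of the transfer orbit: a_t = (48920 + 7070)/2 = 27995 km.
On the circular orbit at r = 48920 km, v_c = √(μ/r) = 2.854 km/s.
Vis-viva on the transfer ellipse at r = 48920 km gives v_t = √[μ(2/r − 1/a_t)] = 1.434 km/s.
Δv₁ = |v_t − v_c| = |1.434 − 2.854| = 1.420 km/s.

Δv₁ = 1.420 km/s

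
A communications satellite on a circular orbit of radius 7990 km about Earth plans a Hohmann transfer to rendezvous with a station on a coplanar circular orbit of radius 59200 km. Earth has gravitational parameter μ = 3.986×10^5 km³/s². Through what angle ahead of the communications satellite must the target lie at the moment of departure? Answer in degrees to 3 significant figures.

Semi-major axis of the transfer orbit: a_t = (7990 + 59200)/2 = 33595 km.
The half-period of the transfer ellipse is t = π√(a_t³/μ) = 30640 s.
Target angular speed ω₂ = √(μ/r₂³) = 4.383×10^-5 rad/s.
Angle swept by the target during transfer: ω₂·t = 1.343 rad = 76.95°.
The communications satellite traverses 180° on the transfer ellipse, so the target must lead by 180° − 76.95° = 103°.

φ = 103°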